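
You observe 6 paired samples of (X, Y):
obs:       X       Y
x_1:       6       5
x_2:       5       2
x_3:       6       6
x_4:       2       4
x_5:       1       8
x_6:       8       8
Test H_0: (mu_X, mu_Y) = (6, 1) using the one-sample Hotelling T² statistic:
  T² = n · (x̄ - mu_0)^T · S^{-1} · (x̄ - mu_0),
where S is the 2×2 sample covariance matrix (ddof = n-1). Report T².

Step 1 — sample mean vector:
  mean(X) = (6 + 5 + 6 + 2 + 1 + 8) / 6 = 28/6 = 4.6667
  mean(Y) = (5 + 2 + 6 + 4 + 8 + 8) / 6 = 33/6 = 5.5
  x̄ = (4.6667, 5.5),  deviation x̄ - mu_0 = (4.6667, 5.5) - (6, 1) = (-1.3333, 4.5).

Step 2 — sample covariance matrix, S[i,j] = (1/(n-1)) · Σ_k (x_{k,i} - mean_i) · (x_{k,j} - mean_j), divisor n-1 = 5:
  S[X,X] = ((1.3333)·(1.3333) + (0.3333)·(0.3333) + (1.3333)·(1.3333) + (-2.6667)·(-2.6667) + (-3.6667)·(-3.6667) + (3.3333)·(3.3333)) / 5 = 35.3333/5 = 7.0667
  S[X,Y] = ((1.3333)·(-0.5) + (0.3333)·(-3.5) + (1.3333)·(0.5) + (-2.6667)·(-1.5) + (-3.6667)·(2.5) + (3.3333)·(2.5)) / 5 = 2/5 = 0.4
  S[Y,Y] = ((-0.5)·(-0.5) + (-3.5)·(-3.5) + (0.5)·(0.5) + (-1.5)·(-1.5) + (2.5)·(2.5) + (2.5)·(2.5)) / 5 = 27.5/5 = 5.5
  S = [[7.0667, 0.4],
 [0.4, 5.5]].

Step 3 — invert S. det(S) = 7.0667·5.5 - (0.4)² = 38.7067.
  S^{-1} = (1/det) · [[d, -b], [-b, a]] = [[0.1421, -0.0103],
 [-0.0103, 0.1826]].

Step 4 — quadratic form (x̄ - mu_0)^T · S^{-1} · (x̄ - mu_0):
  S^{-1} · (x̄ - mu_0) = (-0.236, 0.8353),
  (x̄ - mu_0)^T · [...] = (-1.3333)·(-0.236) + (4.5)·(0.8353) = 4.0737.

Step 5 — scale by n: T² = 6 · 4.0737 = 24.442.

T² ≈ 24.442


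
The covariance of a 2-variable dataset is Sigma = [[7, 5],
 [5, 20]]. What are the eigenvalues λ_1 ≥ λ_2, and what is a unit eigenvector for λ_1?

Step 1 — characteristic polynomial of 2×2 Sigma:
  det(Sigma - λI) = λ² - trace · λ + det = 0.
  trace = 7 + 20 = 27, det = 7·20 - (5)² = 115.
Step 2 — discriminant:
  Δ = trace² - 4·det = 729 - 460 = 269.
Step 3 — eigenvalues:
  λ = (trace ± √Δ)/2 = (27 ± 16.4012)/2,
  λ_1 = 21.7006,  λ_2 = 5.2994.

Step 4 — unit eigenvector for λ_1: solve (Sigma - λ_1 I)v = 0. First row:
  (7 - 21.7006)·v_x + (5)·v_y = 0, i.e. (-14.7006)·v_x + (5)·v_y = 0,
  so v ∝ (b, λ_1 - a) = (5, 14.7006) = u.
  ||u|| = √((5)² + (14.7006)²) = √(241.1079) ≈ 15.5277,
  v_1 = u/||u|| ≈ (0.322, 0.9467) (||v_1|| = 1).

λ_1 = 21.7006,  λ_2 = 5.2994;  v_1 ≈ (0.322, 0.9467)


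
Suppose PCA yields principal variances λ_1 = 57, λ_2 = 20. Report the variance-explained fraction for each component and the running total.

Step 1 — total variance = trace(Sigma) = Σ λ_i = 57 + 20 = 77.

Step 2 — fraction explained by component i = λ_i / Σ λ:
  PC1: 57/77 = 0.7403
  PC2: 20/77 = 0.2597

Step 3 — cumulative fraction after k components = (λ_1 + ... + λ_k) / Σ λ:
  k = 1: 57/77 = 0.7403
  k = 2: (57 + 20)/77 = 77/77 = 1

Summary (fraction, with percent):

explained: PC1 0.7403 (74.03%), PC2 0.2597 (25.97%);  cumulative: 0.7403, 1


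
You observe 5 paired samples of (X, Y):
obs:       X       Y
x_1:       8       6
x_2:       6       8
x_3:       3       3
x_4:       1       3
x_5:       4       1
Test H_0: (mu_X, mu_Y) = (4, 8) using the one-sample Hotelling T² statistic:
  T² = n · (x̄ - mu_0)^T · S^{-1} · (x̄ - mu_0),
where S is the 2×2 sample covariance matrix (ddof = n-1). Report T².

Step 1 — sample mean vector:
  mean(X) = (8 + 6 + 3 + 1 + 4) / 5 = 22/5 = 4.4
  mean(Y) = (6 + 8 + 3 + 3 + 1) / 5 = 21/5 = 4.2
  x̄ = (4.4, 4.2),  deviation x̄ - mu_0 = (4.4, 4.2) - (4, 8) = (0.4, -3.8).

Step 2 — sample covariance matrix, S[i,j] = (1/(n-1)) · Σ_k (x_{k,i} - mean_i) · (x_{k,j} - mean_j), divisor n-1 = 4:
  S[X,X] = ((3.6)·(3.6) + (1.6)·(1.6) + (-1.4)·(-1.4) + (-3.4)·(-3.4) + (-0.4)·(-0.4)) / 4 = 29.2/4 = 7.3
  S[X,Y] = ((3.6)·(1.8) + (1.6)·(3.8) + (-1.4)·(-1.2) + (-3.4)·(-1.2) + (-0.4)·(-3.2)) / 4 = 19.6/4 = 4.9
  S[Y,Y] = ((1.8)·(1.8) + (3.8)·(3.8) + (-1.2)·(-1.2) + (-1.2)·(-1.2) + (-3.2)·(-3.2)) / 4 = 30.8/4 = 7.7
  S = [[7.3, 4.9],
 [4.9, 7.7]].

Step 3 — invert S. det(S) = 7.3·7.7 - (4.9)² = 32.2.
  S^{-1} = (1/det) · [[d, -b], [-b, a]] = [[0.2391, -0.1522],
 [-0.1522, 0.2267]].

Step 4 — quadratic form (x̄ - mu_0)^T · S^{-1} · (x̄ - mu_0):
  S^{-1} · (x̄ - mu_0) = (0.6739, -0.9224),
  (x̄ - mu_0)^T · [...] = (0.4)·(0.6739) + (-3.8)·(-0.9224) = 3.7745.

Step 5 — scale by n: T² = 5 · 3.7745 = 18.8727.

T² ≈ 18.8727


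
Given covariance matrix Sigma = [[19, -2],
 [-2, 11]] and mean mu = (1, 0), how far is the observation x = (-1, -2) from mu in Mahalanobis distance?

Step 1 — centre the observation: (x - mu) = (-2, -2).

Step 2 — invert Sigma. det(Sigma) = 19·11 - (-2)² = 205.
  Sigma^{-1} = (1/det) · [[d, -b], [-b, a]] = [[0.0537, 0.0098],
 [0.0098, 0.0927]].

Step 3 — form the quadratic (x - mu)^T · Sigma^{-1} · (x - mu):
  Sigma^{-1} · (x - mu) = (-0.1268, -0.2049).
  (x - mu)^T · [Sigma^{-1} · (x - mu)] = (-2)·(-0.1268) + (-2)·(-0.2049) = 0.6634.

Step 4 — take square root: d = √(0.6634) ≈ 0.8145.

d(x, mu) = √(0.6634) ≈ 0.8145


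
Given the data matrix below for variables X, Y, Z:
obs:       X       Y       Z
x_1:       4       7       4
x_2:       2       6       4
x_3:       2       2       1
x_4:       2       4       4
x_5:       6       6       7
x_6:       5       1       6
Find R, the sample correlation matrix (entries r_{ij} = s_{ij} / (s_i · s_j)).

Step 1 — column means:
  mean(X) = (4 + 2 + 2 + 2 + 6 + 5) / 6 = 21/6 = 3.5
  mean(Y) = (7 + 6 + 2 + 4 + 6 + 1) / 6 = 26/6 = 4.3333
  mean(Z) = (4 + 4 + 1 + 4 + 7 + 6) / 6 = 26/6 = 4.3333

Step 2 — sample variances and covariances s[i,j] = (1/(n-1)) · Σ_k (x_{k,i} - mean_i) · (x_{k,j} - mean_j), with n-1 = 5:
  s[X,X] = ((0.5)·(0.5) + (-1.5)·(-1.5) + (-1.5)·(-1.5) + (-1.5)·(-1.5) + (2.5)·(2.5) + (1.5)·(1.5)) / 5 = 15.5/5 = 3.1
  s[X,Y] = ((0.5)·(2.6667) + (-1.5)·(1.6667) + (-1.5)·(-2.3333) + (-1.5)·(-0.3333) + (2.5)·(1.6667) + (1.5)·(-3.3333)) / 5 = 2/5 = 0.4
  s[X,Z] = ((0.5)·(-0.3333) + (-1.5)·(-0.3333) + (-1.5)·(-3.3333) + (-1.5)·(-0.3333) + (2.5)·(2.6667) + (1.5)·(1.6667)) / 5 = 15/5 = 3
  s[Y,Y] = ((2.6667)·(2.6667) + (1.6667)·(1.6667) + (-2.3333)·(-2.3333) + (-0.3333)·(-0.3333) + (1.6667)·(1.6667) + (-3.3333)·(-3.3333)) / 5 = 29.3333/5 = 5.8667
  s[Y,Z] = ((2.6667)·(-0.3333) + (1.6667)·(-0.3333) + (-2.3333)·(-3.3333) + (-0.3333)·(-0.3333) + (1.6667)·(2.6667) + (-3.3333)·(1.6667)) / 5 = 5.3333/5 = 1.0667
  s[Z,Z] = ((-0.3333)·(-0.3333) + (-0.3333)·(-0.3333) + (-3.3333)·(-3.3333) + (-0.3333)·(-0.3333) + (2.6667)·(2.6667) + (1.6667)·(1.6667)) / 5 = 21.3333/5 = 4.2667
  Sample standard deviations s_i = √(s[i,i]):
  s(X) = √(3.1) = 1.7607
  s(Y) = √(5.8667) = 2.4221
  s(Z) = √(4.2667) = 2.0656

Step 3 — r_{ij} = s_{ij} / (s_i · s_j):
  r[X,X] = 1 (diagonal).
  r[X,Y] = 0.4 / (1.7607 · 2.4221) = 0.4 / 4.2646 = 0.0938
  r[X,Z] = 3 / (1.7607 · 2.0656) = 3 / 3.6368 = 0.8249
  r[Y,Y] = 1 (diagonal).
  r[Y,Z] = 1.0667 / (2.4221 · 2.0656) = 1.0667 / 5.0031 = 0.2132
  r[Z,Z] = 1 (diagonal).

R is symmetric with unit diagonal. Assembling:

R = [[1, 0.0938, 0.8249],
 [0.0938, 1, 0.2132],
 [0.8249, 0.2132, 1]]


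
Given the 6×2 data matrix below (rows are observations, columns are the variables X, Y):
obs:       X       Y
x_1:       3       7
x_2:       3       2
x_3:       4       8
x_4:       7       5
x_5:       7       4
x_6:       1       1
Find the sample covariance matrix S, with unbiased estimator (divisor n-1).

Step 1 — column means:
  mean(X) = (3 + 3 + 4 + 7 + 7 + 1) / 6 = 25/6 = 4.1667
  mean(Y) = (7 + 2 + 8 + 5 + 4 + 1) / 6 = 27/6 = 4.5

Step 2 — sample covariance S[i,j] = (1/(n-1)) · Σ_k (x_{k,i} - mean_i) · (x_{k,j} - mean_j), with n-1 = 5.
  S[X,X] = ((-1.1667)·(-1.1667) + (-1.1667)·(-1.1667) + (-0.1667)·(-0.1667) + (2.8333)·(2.8333) + (2.8333)·(2.8333) + (-3.1667)·(-3.1667)) / 5 = 28.8333/5 = 5.7667
  S[X,Y] = ((-1.1667)·(2.5) + (-1.1667)·(-2.5) + (-0.1667)·(3.5) + (2.8333)·(0.5) + (2.8333)·(-0.5) + (-3.1667)·(-3.5)) / 5 = 10.5/5 = 2.1
  S[Y,Y] = ((2.5)·(2.5) + (-2.5)·(-2.5) + (3.5)·(3.5) + (0.5)·(0.5) + (-0.5)·(-0.5) + (-3.5)·(-3.5)) / 5 = 37.5/5 = 7.5

S is symmetric (S[j,i] = S[i,j]). Assembling:

S = [[5.7667, 2.1],
 [2.1, 7.5]]


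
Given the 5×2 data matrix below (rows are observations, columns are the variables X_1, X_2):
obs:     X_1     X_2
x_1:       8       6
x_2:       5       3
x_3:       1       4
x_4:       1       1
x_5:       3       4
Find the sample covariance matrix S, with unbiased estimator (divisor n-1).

Step 1 — column means:
  mean(X_1) = (8 + 5 + 1 + 1 + 3) / 5 = 18/5 = 3.6
  mean(X_2) = (6 + 3 + 4 + 1 + 4) / 5 = 18/5 = 3.6

Step 2 — sample covariance S[i,j] = (1/(n-1)) · Σ_k (x_{k,i} - mean_i) · (x_{k,j} - mean_j), with n-1 = 4.
  S[X_1,X_1] = ((4.4)·(4.4) + (1.4)·(1.4) + (-2.6)·(-2.6) + (-2.6)·(-2.6) + (-0.6)·(-0.6)) / 4 = 35.2/4 = 8.8
  S[X_1,X_2] = ((4.4)·(2.4) + (1.4)·(-0.6) + (-2.6)·(0.4) + (-2.6)·(-2.6) + (-0.6)·(0.4)) / 4 = 15.2/4 = 3.8
  S[X_2,X_2] = ((2.4)·(2.4) + (-0.6)·(-0.6) + (0.4)·(0.4) + (-2.6)·(-2.6) + (0.4)·(0.4)) / 4 = 13.2/4 = 3.3

S is symmetric (S[j,i] = S[i,j]). Assembling:

S = [[8.8, 3.8],
 [3.8, 3.3]]


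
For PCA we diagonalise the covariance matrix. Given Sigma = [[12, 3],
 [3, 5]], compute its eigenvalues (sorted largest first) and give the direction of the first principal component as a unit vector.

Step 1 — characteristic polynomial of 2×2 Sigma:
  det(Sigma - λI) = λ² - trace · λ + det = 0.
  trace = 12 + 5 = 17, det = 12·5 - (3)² = 51.
Step 2 — discriminant:
  Δ = trace² - 4·det = 289 - 204 = 85.
Step 3 — eigenvalues:
  λ = (trace ± √Δ)/2 = (17 ± 9.2195)/2,
  λ_1 = 13.1098,  λ_2 = 3.8902.

Step 4 — unit eigenvector for λ_1: solve (Sigma - λ_1 I)v = 0. First row:
  (12 - 13.1098)·v_x + (3)·v_y = 0, i.e. (-1.1098)·v_x + (3)·v_y = 0,
  so v ∝ (b, λ_1 - a) = (3, 1.1098) = u.
  ||u|| = √((3)² + (1.1098)²) = √(10.2316) ≈ 3.1987,
  v_1 = u/||u|| ≈ (0.9379, 0.3469) (||v_1|| = 1).

λ_1 = 13.1098,  λ_2 = 3.8902;  v_1 ≈ (0.9379, 0.3469)


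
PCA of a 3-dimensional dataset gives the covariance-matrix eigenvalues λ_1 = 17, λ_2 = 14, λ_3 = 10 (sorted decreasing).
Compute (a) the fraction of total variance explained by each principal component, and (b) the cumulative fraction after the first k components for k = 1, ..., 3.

Step 1 — total variance = trace(Sigma) = Σ λ_i = 17 + 14 + 10 = 41.

Step 2 — fraction explained by component i = λ_i / Σ λ:
  PC1: 17/41 = 0.4146
  PC2: 14/41 = 0.3415
  PC3: 10/41 = 0.2439

Step 3 — cumulative fraction after k components = (λ_1 + ... + λ_k) / Σ λ:
  k = 1: 17/41 = 0.4146
  k = 2: (17 + 14)/41 = 31/41 = 0.7561
  k = 3: (17 + 14 + 10)/41 = 41/41 = 1

Summary (fraction, with percent):

explained: PC1 0.4146 (41.46%), PC2 0.3415 (34.15%), PC3 0.2439 (24.39%);  cumulative: 0.4146, 0.7561, 1


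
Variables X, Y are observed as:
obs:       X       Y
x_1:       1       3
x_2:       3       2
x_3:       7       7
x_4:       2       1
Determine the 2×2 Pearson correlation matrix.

Step 1 — column means:
  mean(X) = (1 + 3 + 7 + 2) / 4 = 13/4 = 3.25
  mean(Y) = (3 + 2 + 7 + 1) / 4 = 13/4 = 3.25

Step 2 — sample variances and covariances s[i,j] = (1/(n-1)) · Σ_k (x_{k,i} - mean_i) · (x_{k,j} - mean_j), with n-1 = 3:
  s[X,X] = ((-2.25)·(-2.25) + (-0.25)·(-0.25) + (3.75)·(3.75) + (-1.25)·(-1.25)) / 3 = 20.75/3 = 6.9167
  s[X,Y] = ((-2.25)·(-0.25) + (-0.25)·(-1.25) + (3.75)·(3.75) + (-1.25)·(-2.25)) / 3 = 17.75/3 = 5.9167
  s[Y,Y] = ((-0.25)·(-0.25) + (-1.25)·(-1.25) + (3.75)·(3.75) + (-2.25)·(-2.25)) / 3 = 20.75/3 = 6.9167
  Sample standard deviations s_i = √(s[i,i]):
  s(X) = √(6.9167) = 2.63
  s(Y) = √(6.9167) = 2.63

Step 3 — r_{ij} = s_{ij} / (s_i · s_j):
  r[X,X] = 1 (diagonal).
  r[X,Y] = 5.9167 / (2.63 · 2.63) = 5.9167 / 6.9167 = 0.8554
  r[Y,Y] = 1 (diagonal).

R is symmetric with unit diagonal. Assembling:

R = [[1, 0.8554],
 [0.8554, 1]]


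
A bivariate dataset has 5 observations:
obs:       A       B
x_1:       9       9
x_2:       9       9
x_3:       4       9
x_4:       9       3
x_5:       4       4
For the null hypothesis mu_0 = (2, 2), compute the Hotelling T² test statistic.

Step 1 — sample mean vector:
  mean(A) = (9 + 9 + 4 + 9 + 4) / 5 = 35/5 = 7
  mean(B) = (9 + 9 + 9 + 3 + 4) / 5 = 34/5 = 6.8
  x̄ = (7, 6.8),  deviation x̄ - mu_0 = (7, 6.8) - (2, 2) = (5, 4.8).

Step 2 — sample covariance matrix, S[i,j] = (1/(n-1)) · Σ_k (x_{k,i} - mean_i) · (x_{k,j} - mean_j), divisor n-1 = 4:
  S[A,A] = ((2)·(2) + (2)·(2) + (-3)·(-3) + (2)·(2) + (-3)·(-3)) / 4 = 30/4 = 7.5
  S[A,B] = ((2)·(2.2) + (2)·(2.2) + (-3)·(2.2) + (2)·(-3.8) + (-3)·(-2.8)) / 4 = 3/4 = 0.75
  S[B,B] = ((2.2)·(2.2) + (2.2)·(2.2) + (2.2)·(2.2) + (-3.8)·(-3.8) + (-2.8)·(-2.8)) / 4 = 36.8/4 = 9.2
  S = [[7.5, 0.75],
 [0.75, 9.2]].

Step 3 — invert S. det(S) = 7.5·9.2 - (0.75)² = 68.4375.
  S^{-1} = (1/det) · [[d, -b], [-b, a]] = [[0.1344, -0.011],
 [-0.011, 0.1096]].

Step 4 — quadratic form (x̄ - mu_0)^T · S^{-1} · (x̄ - mu_0):
  S^{-1} · (x̄ - mu_0) = (0.6195, 0.4712),
  (x̄ - mu_0)^T · [...] = (5)·(0.6195) + (4.8)·(0.4712) = 5.3596.

Step 5 — scale by n: T² = 5 · 5.3596 = 26.7982.

T² ≈ 26.7982


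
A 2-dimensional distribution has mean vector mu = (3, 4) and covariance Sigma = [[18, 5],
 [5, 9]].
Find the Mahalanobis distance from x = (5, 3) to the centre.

Step 1 — centre the observation: (x - mu) = (2, -1).

Step 2 — invert Sigma. det(Sigma) = 18·9 - (5)² = 137.
  Sigma^{-1} = (1/det) · [[d, -b], [-b, a]] = [[0.0657, -0.0365],
 [-0.0365, 0.1314]].

Step 3 — form the quadratic (x - mu)^T · Sigma^{-1} · (x - mu):
  Sigma^{-1} · (x - mu) = (0.1679, -0.2044).
  (x - mu)^T · [Sigma^{-1} · (x - mu)] = (2)·(0.1679) + (-1)·(-0.2044) = 0.5401.

Step 4 — take square root: d = √(0.5401) ≈ 0.7349.

d(x, mu) = √(0.5401) ≈ 0.7349


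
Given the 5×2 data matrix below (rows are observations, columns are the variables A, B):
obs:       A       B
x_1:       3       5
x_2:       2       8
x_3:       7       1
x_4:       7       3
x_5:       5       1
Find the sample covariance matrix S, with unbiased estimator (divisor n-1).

Step 1 — column means:
  mean(A) = (3 + 2 + 7 + 7 + 5) / 5 = 24/5 = 4.8
  mean(B) = (5 + 8 + 1 + 3 + 1) / 5 = 18/5 = 3.6

Step 2 — sample covariance S[i,j] = (1/(n-1)) · Σ_k (x_{k,i} - mean_i) · (x_{k,j} - mean_j), with n-1 = 4.
  S[A,A] = ((-1.8)·(-1.8) + (-2.8)·(-2.8) + (2.2)·(2.2) + (2.2)·(2.2) + (0.2)·(0.2)) / 4 = 20.8/4 = 5.2
  S[A,B] = ((-1.8)·(1.4) + (-2.8)·(4.4) + (2.2)·(-2.6) + (2.2)·(-0.6) + (0.2)·(-2.6)) / 4 = -22.4/4 = -5.6
  S[B,B] = ((1.4)·(1.4) + (4.4)·(4.4) + (-2.6)·(-2.6) + (-0.6)·(-0.6) + (-2.6)·(-2.6)) / 4 = 35.2/4 = 8.8

S is symmetric (S[j,i] = S[i,j]). Assembling:

S = [[5.2, -5.6],
 [-5.6, 8.8]]


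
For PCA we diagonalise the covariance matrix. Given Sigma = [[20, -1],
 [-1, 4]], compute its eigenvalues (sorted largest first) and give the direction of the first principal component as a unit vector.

Step 1 — characteristic polynomial of 2×2 Sigma:
  det(Sigma - λI) = λ² - trace · λ + det = 0.
  trace = 20 + 4 = 24, det = 20·4 - (-1)² = 79.
Step 2 — discriminant:
  Δ = trace² - 4·det = 576 - 316 = 260.
Step 3 — eigenvalues:
  λ = (trace ± √Δ)/2 = (24 ± 16.1245)/2,
  λ_1 = 20.0623,  λ_2 = 3.9377.

Step 4 — unit eigenvector for λ_1: solve (Sigma - λ_1 I)v = 0. First row:
  (20 - 20.0623)·v_x + (-1)·v_y = 0, i.e. (-0.0623)·v_x + (-1)·v_y = 0,
  so v ∝ (b, λ_1 - a) = (-1, 0.0623); multiply by -1 so the first entry is positive: u = (1, -0.0623).
  ||u|| = √((1)² + (-0.0623)²) = √(1.0039) ≈ 1.0019,
  v_1 = u/||u|| ≈ (0.9981, -0.0621) (||v_1|| = 1).

λ_1 = 20.0623,  λ_2 = 3.9377;  v_1 ≈ (0.9981, -0.0621)


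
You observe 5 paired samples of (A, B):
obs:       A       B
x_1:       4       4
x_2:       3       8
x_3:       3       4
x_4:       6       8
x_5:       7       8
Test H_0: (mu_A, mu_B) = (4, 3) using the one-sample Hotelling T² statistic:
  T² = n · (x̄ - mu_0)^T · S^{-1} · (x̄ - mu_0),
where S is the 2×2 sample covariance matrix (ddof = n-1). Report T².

Step 1 — sample mean vector:
  mean(A) = (4 + 3 + 3 + 6 + 7) / 5 = 23/5 = 4.6
  mean(B) = (4 + 8 + 4 + 8 + 8) / 5 = 32/5 = 6.4
  x̄ = (4.6, 6.4),  deviation x̄ - mu_0 = (4.6, 6.4) - (4, 3) = (0.6, 3.4).

Step 2 — sample covariance matrix, S[i,j] = (1/(n-1)) · Σ_k (x_{k,i} - mean_i) · (x_{k,j} - mean_j), divisor n-1 = 4:
  S[A,A] = ((-0.6)·(-0.6) + (-1.6)·(-1.6) + (-1.6)·(-1.6) + (1.4)·(1.4) + (2.4)·(2.4)) / 4 = 13.2/4 = 3.3
  S[A,B] = ((-0.6)·(-2.4) + (-1.6)·(1.6) + (-1.6)·(-2.4) + (1.4)·(1.6) + (2.4)·(1.6)) / 4 = 8.8/4 = 2.2
  S[B,B] = ((-2.4)·(-2.4) + (1.6)·(1.6) + (-2.4)·(-2.4) + (1.6)·(1.6) + (1.6)·(1.6)) / 4 = 19.2/4 = 4.8
  S = [[3.3, 2.2],
 [2.2, 4.8]].

Step 3 — invert S. det(S) = 3.3·4.8 - (2.2)² = 11.
  S^{-1} = (1/det) · [[d, -b], [-b, a]] = [[0.4364, -0.2],
 [-0.2, 0.3]].

Step 4 — quadratic form (x̄ - mu_0)^T · S^{-1} · (x̄ - mu_0):
  S^{-1} · (x̄ - mu_0) = (-0.4182, 0.9),
  (x̄ - mu_0)^T · [...] = (0.6)·(-0.4182) + (3.4)·(0.9) = 2.8091.

Step 5 — scale by n: T² = 5 · 2.8091 = 14.0455.

T² ≈ 14.0455


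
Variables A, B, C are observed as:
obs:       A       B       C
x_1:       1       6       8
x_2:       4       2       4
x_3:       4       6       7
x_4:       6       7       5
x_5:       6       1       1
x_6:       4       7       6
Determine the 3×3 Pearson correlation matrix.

Step 1 — column means:
  mean(A) = (1 + 4 + 4 + 6 + 6 + 4) / 6 = 25/6 = 4.1667
  mean(B) = (6 + 2 + 6 + 7 + 1 + 7) / 6 = 29/6 = 4.8333
  mean(C) = (8 + 4 + 7 + 5 + 1 + 6) / 6 = 31/6 = 5.1667

Step 2 — sample variances and covariances s[i,j] = (1/(n-1)) · Σ_k (x_{k,i} - mean_i) · (x_{k,j} - mean_j), with n-1 = 5:
  s[A,A] = ((-3.1667)·(-3.1667) + (-0.1667)·(-0.1667) + (-0.1667)·(-0.1667) + (1.8333)·(1.8333) + (1.8333)·(1.8333) + (-0.1667)·(-0.1667)) / 5 = 16.8333/5 = 3.3667
  s[A,B] = ((-3.1667)·(1.1667) + (-0.1667)·(-2.8333) + (-0.1667)·(1.1667) + (1.8333)·(2.1667) + (1.8333)·(-3.8333) + (-0.1667)·(2.1667)) / 5 = -6.8333/5 = -1.3667
  s[A,C] = ((-3.1667)·(2.8333) + (-0.1667)·(-1.1667) + (-0.1667)·(1.8333) + (1.8333)·(-0.1667) + (1.8333)·(-4.1667) + (-0.1667)·(0.8333)) / 5 = -17.1667/5 = -3.4333
  s[B,B] = ((1.1667)·(1.1667) + (-2.8333)·(-2.8333) + (1.1667)·(1.1667) + (2.1667)·(2.1667) + (-3.8333)·(-3.8333) + (2.1667)·(2.1667)) / 5 = 34.8333/5 = 6.9667
  s[B,C] = ((1.1667)·(2.8333) + (-2.8333)·(-1.1667) + (1.1667)·(1.8333) + (2.1667)·(-0.1667) + (-3.8333)·(-4.1667) + (2.1667)·(0.8333)) / 5 = 26.1667/5 = 5.2333
  s[C,C] = ((2.8333)·(2.8333) + (-1.1667)·(-1.1667) + (1.8333)·(1.8333) + (-0.1667)·(-0.1667) + (-4.1667)·(-4.1667) + (0.8333)·(0.8333)) / 5 = 30.8333/5 = 6.1667
  Sample standard deviations s_i = √(s[i,i]):
  s(A) = √(3.3667) = 1.8348
  s(B) = √(6.9667) = 2.6394
  s(C) = √(6.1667) = 2.4833

Step 3 — r_{ij} = s_{ij} / (s_i · s_j):
  r[A,A] = 1 (diagonal).
  r[A,B] = -1.3667 / (1.8348 · 2.6394) = -1.3667 / 4.843 = -0.2822
  r[A,C] = -3.4333 / (1.8348 · 2.4833) = -3.4333 / 4.5564 = -0.7535
  r[B,B] = 1 (diagonal).
  r[B,C] = 5.2333 / (2.6394 · 2.4833) = 5.2333 / 6.5545 = 0.7984
  r[C,C] = 1 (diagonal).

R is symmetric with unit diagonal. Assembling:

R = [[1, -0.2822, -0.7535],
 [-0.2822, 1, 0.7984],
 [-0.7535, 0.7984, 1]]


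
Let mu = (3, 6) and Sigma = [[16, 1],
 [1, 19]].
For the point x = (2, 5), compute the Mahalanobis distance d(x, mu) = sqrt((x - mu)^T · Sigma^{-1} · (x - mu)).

Step 1 — centre the observation: (x - mu) = (-1, -1).

Step 2 — invert Sigma. det(Sigma) = 16·19 - (1)² = 303.
  Sigma^{-1} = (1/det) · [[d, -b], [-b, a]] = [[0.0627, -0.0033],
 [-0.0033, 0.0528]].

Step 3 — form the quadratic (x - mu)^T · Sigma^{-1} · (x - mu):
  Sigma^{-1} · (x - mu) = (-0.0594, -0.0495).
  (x - mu)^T · [Sigma^{-1} · (x - mu)] = (-1)·(-0.0594) + (-1)·(-0.0495) = 0.1089.

Step 4 — take square root: d = √(0.1089) ≈ 0.33.

d(x, mu) = √(0.1089) ≈ 0.33


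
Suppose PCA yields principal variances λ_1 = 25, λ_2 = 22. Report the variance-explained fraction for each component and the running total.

Step 1 — total variance = trace(Sigma) = Σ λ_i = 25 + 22 = 47.

Step 2 — fraction explained by component i = λ_i / Σ λ:
  PC1: 25/47 = 0.5319
  PC2: 22/47 = 0.4681

Step 3 — cumulative fraction after k components = (λ_1 + ... + λ_k) / Σ λ:
  k = 1: 25/47 = 0.5319
  k = 2: (25 + 22)/47 = 47/47 = 1

Summary (fraction, with percent):

explained: PC1 0.5319 (53.19%), PC2 0.4681 (46.81%);  cumulative: 0.5319, 1


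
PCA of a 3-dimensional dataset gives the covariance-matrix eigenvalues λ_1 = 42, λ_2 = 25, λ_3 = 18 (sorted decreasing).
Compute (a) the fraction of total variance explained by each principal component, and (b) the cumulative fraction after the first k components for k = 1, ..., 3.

Step 1 — total variance = trace(Sigma) = Σ λ_i = 42 + 25 + 18 = 85.

Step 2 — fraction explained by component i = λ_i / Σ λ:
  PC1: 42/85 = 0.4941
  PC2: 25/85 = 0.2941
  PC3: 18/85 = 0.2118

Step 3 — cumulative fraction after k components = (λ_1 + ... + λ_k) / Σ λ:
  k = 1: 42/85 = 0.4941
  k = 2: (42 + 25)/85 = 67/85 = 0.7882
  k = 3: (42 + 25 + 18)/85 = 85/85 = 1

Summary (fraction, with percent):

explained: PC1 0.4941 (49.41%), PC2 0.2941 (29.41%), PC3 0.2118 (21.18%);  cumulative: 0.4941, 0.7882, 1


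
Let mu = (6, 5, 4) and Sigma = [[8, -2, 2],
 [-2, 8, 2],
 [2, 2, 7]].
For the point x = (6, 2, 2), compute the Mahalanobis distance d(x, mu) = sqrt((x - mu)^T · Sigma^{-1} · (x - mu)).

Step 1 — centre the observation: (x - mu) = (0, -3, -2).

Step 2 — invert Sigma (cofactor / det for 3×3, or solve directly):
  Sigma^{-1} = [[0.1529, 0.0529, -0.0588],
 [0.0529, 0.1529, -0.0588],
 [-0.0588, -0.0588, 0.1765]].

Step 3 — form the quadratic (x - mu)^T · Sigma^{-1} · (x - mu):
  Sigma^{-1} · (x - mu) = (-0.0412, -0.3412, -0.1765).
  (x - mu)^T · [Sigma^{-1} · (x - mu)] = (0)·(-0.0412) + (-3)·(-0.3412) + (-2)·(-0.1765) = 1.3765.

Step 4 — take square root: d = √(1.3765) ≈ 1.1732.

d(x, mu) = √(1.3765) ≈ 1.1732


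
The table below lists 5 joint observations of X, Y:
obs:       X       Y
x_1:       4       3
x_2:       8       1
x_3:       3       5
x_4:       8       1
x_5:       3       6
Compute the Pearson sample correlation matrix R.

Step 1 — column means:
  mean(X) = (4 + 8 + 3 + 8 + 3) / 5 = 26/5 = 5.2
  mean(Y) = (3 + 1 + 5 + 1 + 6) / 5 = 16/5 = 3.2

Step 2 — sample variances and covariances s[i,j] = (1/(n-1)) · Σ_k (x_{k,i} - mean_i) · (x_{k,j} - mean_j), with n-1 = 4:
  s[X,X] = ((-1.2)·(-1.2) + (2.8)·(2.8) + (-2.2)·(-2.2) + (2.8)·(2.8) + (-2.2)·(-2.2)) / 4 = 26.8/4 = 6.7
  s[X,Y] = ((-1.2)·(-0.2) + (2.8)·(-2.2) + (-2.2)·(1.8) + (2.8)·(-2.2) + (-2.2)·(2.8)) / 4 = -22.2/4 = -5.55
  s[Y,Y] = ((-0.2)·(-0.2) + (-2.2)·(-2.2) + (1.8)·(1.8) + (-2.2)·(-2.2) + (2.8)·(2.8)) / 4 = 20.8/4 = 5.2
  Sample standard deviations s_i = √(s[i,i]):
  s(X) = √(6.7) = 2.5884
  s(Y) = √(5.2) = 2.2804

Step 3 — r_{ij} = s_{ij} / (s_i · s_j):
  r[X,X] = 1 (diagonal).
  r[X,Y] = -5.55 / (2.5884 · 2.2804) = -5.55 / 5.9025 = -0.9403
  r[Y,Y] = 1 (diagonal).

R is symmetric with unit diagonal. Assembling:

R = [[1, -0.9403],
 [-0.9403, 1]]


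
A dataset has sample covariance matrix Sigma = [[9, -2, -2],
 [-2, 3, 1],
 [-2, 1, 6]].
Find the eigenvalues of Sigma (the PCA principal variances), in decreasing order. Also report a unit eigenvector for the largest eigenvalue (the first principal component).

Step 1 — characteristic polynomial p(λ) = det(λI - Sigma) = λ³ - tr·λ² + c_1·λ - det, where tr = trace, c_1 = sum of the principal 2×2 minors, det = det(Sigma):
  tr = 9 + 3 + 6 = 18,
  c_1 = (9·3 - (-2)²) + (9·6 - (-2)²) + (3·6 - (1)²) = 23 + 50 + 17 = 90,
  det = 9·(3·6 - (1)²) - (-2)·((-2)·6 - (1)·(-2)) + (-2)·((-2)·(1) - 3·(-2)) = 9·(17) - (-2)·(-10) + (-2)·(4) = 125.
  So p(λ) = λ³ - 18λ² + 90λ - 125.
Step 2 — look for an integer root (rational root theorem: any rational root is an integer divisor of 125). Testing λ = 5:
  p(5) = 125 - 450 + 450 - 125 = 0  ✓
  Dividing out (λ - 5): p(λ) = (λ - 5)(λ² - 13λ + 25).
Step 3 — remaining eigenvalues from the quadratic λ² - 13λ + 25 = 0:
  Δ = 13² - 4·25 = 169 - 100 = 69,  λ = (13 ± √69)/2 = (13 ± 8.3066)/2 ≈ 10.6533 or 2.3467.
  Sorted: λ_1 = 10.6533,  λ_2 = 5,  λ_3 = 2.3467  (check: sum = 18 = tr ✓).

Step 4 — unit eigenvector for λ_1 ≈ 10.6533: v spans the null space of (Sigma - λ_1 I), whose rows are
  r_1 = (-1.6533, -2, -2),  r_2 = (-2, -7.6533, 1),  r_3 = (-2, 1, -4.6533).
  v is orthogonal to every row, so take v ∝ r_1 × r_2 = ((-2)·(1) - (-2)·(-7.6533), (-2)·(-2) - (-1.6533)·(1), (-1.6533)·(-7.6533) - (-2)·(-2)) ≈ (-17.3066, 5.6533, 8.6533).
  Rescale (multiply by -1 so the first nonzero entry is positive): u = (17.3066, -5.6533, -8.6533).
  ||u|| = √((17.3066)² + (-5.6533)² + (-8.6533)²) = √(406.359) ≈ 20.1583,  v_1 = u/||u|| ≈ (0.8585, -0.2804, -0.4293) (||v_1|| = 1).

λ_1 = 10.6533,  λ_2 = 5,  λ_3 = 2.3467;  v_1 ≈ (0.8585, -0.2804, -0.4293)


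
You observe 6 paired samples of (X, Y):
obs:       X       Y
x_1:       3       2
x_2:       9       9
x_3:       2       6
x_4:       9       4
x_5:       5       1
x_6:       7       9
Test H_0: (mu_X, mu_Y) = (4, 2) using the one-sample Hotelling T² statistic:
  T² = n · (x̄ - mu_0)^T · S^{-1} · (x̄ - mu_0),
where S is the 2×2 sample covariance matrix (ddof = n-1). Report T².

Step 1 — sample mean vector:
  mean(X) = (3 + 9 + 2 + 9 + 5 + 7) / 6 = 35/6 = 5.8333
  mean(Y) = (2 + 9 + 6 + 4 + 1 + 9) / 6 = 31/6 = 5.1667
  x̄ = (5.8333, 5.1667),  deviation x̄ - mu_0 = (5.8333, 5.1667) - (4, 2) = (1.8333, 3.1667).

Step 2 — sample covariance matrix, S[i,j] = (1/(n-1)) · Σ_k (x_{k,i} - mean_i) · (x_{k,j} - mean_j), divisor n-1 = 5:
  S[X,X] = ((-2.8333)·(-2.8333) + (3.1667)·(3.1667) + (-3.8333)·(-3.8333) + (3.1667)·(3.1667) + (-0.8333)·(-0.8333) + (1.1667)·(1.1667)) / 5 = 44.8333/5 = 8.9667
  S[X,Y] = ((-2.8333)·(-3.1667) + (3.1667)·(3.8333) + (-3.8333)·(0.8333) + (3.1667)·(-1.1667) + (-0.8333)·(-4.1667) + (1.1667)·(3.8333)) / 5 = 22.1667/5 = 4.4333
  S[Y,Y] = ((-3.1667)·(-3.1667) + (3.8333)·(3.8333) + (0.8333)·(0.8333) + (-1.1667)·(-1.1667) + (-4.1667)·(-4.1667) + (3.8333)·(3.8333)) / 5 = 58.8333/5 = 11.7667
  S = [[8.9667, 4.4333],
 [4.4333, 11.7667]].

Step 3 — invert S. det(S) = 8.9667·11.7667 - (4.4333)² = 85.8533.
  S^{-1} = (1/det) · [[d, -b], [-b, a]] = [[0.1371, -0.0516],
 [-0.0516, 0.1044]].

Step 4 — quadratic form (x̄ - mu_0)^T · S^{-1} · (x̄ - mu_0):
  S^{-1} · (x̄ - mu_0) = (0.0877, 0.2361),
  (x̄ - mu_0)^T · [...] = (1.8333)·(0.0877) + (3.1667)·(0.2361) = 0.9084.

Step 5 — scale by n: T² = 6 · 0.9084 = 5.4504.

T² ≈ 5.4504


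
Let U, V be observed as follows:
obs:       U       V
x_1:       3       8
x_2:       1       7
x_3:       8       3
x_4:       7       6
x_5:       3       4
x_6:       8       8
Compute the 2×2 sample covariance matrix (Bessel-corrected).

Step 1 — column means:
  mean(U) = (3 + 1 + 8 + 7 + 3 + 8) / 6 = 30/6 = 5
  mean(V) = (8 + 7 + 3 + 6 + 4 + 8) / 6 = 36/6 = 6

Step 2 — sample covariance S[i,j] = (1/(n-1)) · Σ_k (x_{k,i} - mean_i) · (x_{k,j} - mean_j), with n-1 = 5.
  S[U,U] = ((-2)·(-2) + (-4)·(-4) + (3)·(3) + (2)·(2) + (-2)·(-2) + (3)·(3)) / 5 = 46/5 = 9.2
  S[U,V] = ((-2)·(2) + (-4)·(1) + (3)·(-3) + (2)·(0) + (-2)·(-2) + (3)·(2)) / 5 = -7/5 = -1.4
  S[V,V] = ((2)·(2) + (1)·(1) + (-3)·(-3) + (0)·(0) + (-2)·(-2) + (2)·(2)) / 5 = 22/5 = 4.4

S is symmetric (S[j,i] = S[i,j]). Assembling:

S = [[9.2, -1.4],
 [-1.4, 4.4]]


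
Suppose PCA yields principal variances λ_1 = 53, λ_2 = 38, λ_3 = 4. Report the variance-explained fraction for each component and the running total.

Step 1 — total variance = trace(Sigma) = Σ λ_i = 53 + 38 + 4 = 95.

Step 2 — fraction explained by component i = λ_i / Σ λ:
  PC1: 53/95 = 0.5579
  PC2: 38/95 = 0.4
  PC3: 4/95 = 0.0421

Step 3 — cumulative fraction after k components = (λ_1 + ... + λ_k) / Σ λ:
  k = 1: 53/95 = 0.5579
  k = 2: (53 + 38)/95 = 91/95 = 0.9579
  k = 3: (53 + 38 + 4)/95 = 95/95 = 1

Summary (fraction, with percent):

explained: PC1 0.5579 (55.79%), PC2 0.4 (40%), PC3 0.0421 (4.21%);  cumulative: 0.5579, 0.9579, 1


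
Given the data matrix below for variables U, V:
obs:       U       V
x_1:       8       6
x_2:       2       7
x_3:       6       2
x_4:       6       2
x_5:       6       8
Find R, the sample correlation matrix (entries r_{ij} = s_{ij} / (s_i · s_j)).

Step 1 — column means:
  mean(U) = (8 + 2 + 6 + 6 + 6) / 5 = 28/5 = 5.6
  mean(V) = (6 + 7 + 2 + 2 + 8) / 5 = 25/5 = 5

Step 2 — sample variances and covariances s[i,j] = (1/(n-1)) · Σ_k (x_{k,i} - mean_i) · (x_{k,j} - mean_j), with n-1 = 4:
  s[U,U] = ((2.4)·(2.4) + (-3.6)·(-3.6) + (0.4)·(0.4) + (0.4)·(0.4) + (0.4)·(0.4)) / 4 = 19.2/4 = 4.8
  s[U,V] = ((2.4)·(1) + (-3.6)·(2) + (0.4)·(-3) + (0.4)·(-3) + (0.4)·(3)) / 4 = -6/4 = -1.5
  s[V,V] = ((1)·(1) + (2)·(2) + (-3)·(-3) + (-3)·(-3) + (3)·(3)) / 4 = 32/4 = 8
  Sample standard deviations s_i = √(s[i,i]):
  s(U) = √(4.8) = 2.1909
  s(V) = √(8) = 2.8284

Step 3 — r_{ij} = s_{ij} / (s_i · s_j):
  r[U,U] = 1 (diagonal).
  r[U,V] = -1.5 / (2.1909 · 2.8284) = -1.5 / 6.1968 = -0.2421
  r[V,V] = 1 (diagonal).

R is symmetric with unit diagonal. Assembling:

R = [[1, -0.2421],
 [-0.2421, 1]]


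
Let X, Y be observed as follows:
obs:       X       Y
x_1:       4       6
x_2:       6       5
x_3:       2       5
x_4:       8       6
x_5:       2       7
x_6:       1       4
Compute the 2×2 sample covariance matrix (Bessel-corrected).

Step 1 — column means:
  mean(X) = (4 + 6 + 2 + 8 + 2 + 1) / 6 = 23/6 = 3.8333
  mean(Y) = (6 + 5 + 5 + 6 + 7 + 4) / 6 = 33/6 = 5.5

Step 2 — sample covariance S[i,j] = (1/(n-1)) · Σ_k (x_{k,i} - mean_i) · (x_{k,j} - mean_j), with n-1 = 5.
  S[X,X] = ((0.1667)·(0.1667) + (2.1667)·(2.1667) + (-1.8333)·(-1.8333) + (4.1667)·(4.1667) + (-1.8333)·(-1.8333) + (-2.8333)·(-2.8333)) / 5 = 36.8333/5 = 7.3667
  S[X,Y] = ((0.1667)·(0.5) + (2.1667)·(-0.5) + (-1.8333)·(-0.5) + (4.1667)·(0.5) + (-1.8333)·(1.5) + (-2.8333)·(-1.5)) / 5 = 3.5/5 = 0.7
  S[Y,Y] = ((0.5)·(0.5) + (-0.5)·(-0.5) + (-0.5)·(-0.5) + (0.5)·(0.5) + (1.5)·(1.5) + (-1.5)·(-1.5)) / 5 = 5.5/5 = 1.1

S is symmetric (S[j,i] = S[i,j]). Assembling:

S = [[7.3667, 0.7],
 [0.7, 1.1]]


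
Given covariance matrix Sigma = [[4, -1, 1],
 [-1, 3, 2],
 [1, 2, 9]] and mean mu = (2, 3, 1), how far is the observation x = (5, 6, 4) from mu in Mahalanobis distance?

Step 1 — centre the observation: (x - mu) = (3, 3, 3).

Step 2 — invert Sigma (cofactor / det for 3×3, or solve directly):
  Sigma^{-1} = [[0.3026, 0.1447, -0.0658],
 [0.1447, 0.4605, -0.1184],
 [-0.0658, -0.1184, 0.1447]].

Step 3 — form the quadratic (x - mu)^T · Sigma^{-1} · (x - mu):
  Sigma^{-1} · (x - mu) = (1.1447, 1.4605, -0.1184).
  (x - mu)^T · [Sigma^{-1} · (x - mu)] = (3)·(1.1447) + (3)·(1.4605) + (3)·(-0.1184) = 7.4605.

Step 4 — take square root: d = √(7.4605) ≈ 2.7314.

d(x, mu) = √(7.4605) ≈ 2.7314


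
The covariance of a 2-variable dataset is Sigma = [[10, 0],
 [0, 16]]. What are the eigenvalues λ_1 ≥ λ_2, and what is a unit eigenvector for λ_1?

Step 1 — characteristic polynomial of 2×2 Sigma:
  det(Sigma - λI) = λ² - trace · λ + det = 0.
  trace = 10 + 16 = 26, det = 10·16 - (0)² = 160.
Step 2 — discriminant:
  Δ = trace² - 4·det = 676 - 640 = 36.
Step 3 — eigenvalues:
  λ = (trace ± √Δ)/2 = (26 ± 6)/2,
  λ_1 = 16,  λ_2 = 10.

Step 4 — unit eigenvector for λ_1: Sigma is diagonal, so its eigenvectors are the coordinate axes. λ_1 = 16 is the diagonal entry on the second coordinate axis, hence
  v_1 = (0, 1) (||v_1|| = 1).

λ_1 = 16,  λ_2 = 10;  v_1 ≈ (0, 1)


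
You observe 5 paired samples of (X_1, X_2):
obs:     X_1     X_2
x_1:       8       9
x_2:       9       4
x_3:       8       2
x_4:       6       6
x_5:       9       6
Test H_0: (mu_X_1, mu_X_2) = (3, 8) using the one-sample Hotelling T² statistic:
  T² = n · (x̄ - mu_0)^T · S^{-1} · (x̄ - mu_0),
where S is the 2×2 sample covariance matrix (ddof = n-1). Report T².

Step 1 — sample mean vector:
  mean(X_1) = (8 + 9 + 8 + 6 + 9) / 5 = 40/5 = 8
  mean(X_2) = (9 + 4 + 2 + 6 + 6) / 5 = 27/5 = 5.4
  x̄ = (8, 5.4),  deviation x̄ - mu_0 = (8, 5.4) - (3, 8) = (5, -2.6).

Step 2 — sample covariance matrix, S[i,j] = (1/(n-1)) · Σ_k (x_{k,i} - mean_i) · (x_{k,j} - mean_j), divisor n-1 = 4:
  S[X_1,X_1] = ((0)·(0) + (1)·(1) + (0)·(0) + (-2)·(-2) + (1)·(1)) / 4 = 6/4 = 1.5
  S[X_1,X_2] = ((0)·(3.6) + (1)·(-1.4) + (0)·(-3.4) + (-2)·(0.6) + (1)·(0.6)) / 4 = -2/4 = -0.5
  S[X_2,X_2] = ((3.6)·(3.6) + (-1.4)·(-1.4) + (-3.4)·(-3.4) + (0.6)·(0.6) + (0.6)·(0.6)) / 4 = 27.2/4 = 6.8
  S = [[1.5, -0.5],
 [-0.5, 6.8]].

Step 3 — invert S. det(S) = 1.5·6.8 - (-0.5)² = 9.95.
  S^{-1} = (1/det) · [[d, -b], [-b, a]] = [[0.6834, 0.0503],
 [0.0503, 0.1508]].

Step 4 — quadratic form (x̄ - mu_0)^T · S^{-1} · (x̄ - mu_0):
  S^{-1} · (x̄ - mu_0) = (3.2864, -0.1407),
  (x̄ - mu_0)^T · [...] = (5)·(3.2864) + (-2.6)·(-0.1407) = 16.798.

Step 5 — scale by n: T² = 5 · 16.798 = 83.9899.

T² ≈ 83.9899


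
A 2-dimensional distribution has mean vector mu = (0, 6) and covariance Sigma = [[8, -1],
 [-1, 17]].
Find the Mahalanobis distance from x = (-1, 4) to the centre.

Step 1 — centre the observation: (x - mu) = (-1, -2).

Step 2 — invert Sigma. det(Sigma) = 8·17 - (-1)² = 135.
  Sigma^{-1} = (1/det) · [[d, -b], [-b, a]] = [[0.1259, 0.0074],
 [0.0074, 0.0593]].

Step 3 — form the quadratic (x - mu)^T · Sigma^{-1} · (x - mu):
  Sigma^{-1} · (x - mu) = (-0.1407, -0.1259).
  (x - mu)^T · [Sigma^{-1} · (x - mu)] = (-1)·(-0.1407) + (-2)·(-0.1259) = 0.3926.

Step 4 — take square root: d = √(0.3926) ≈ 0.6266.

d(x, mu) = √(0.3926) ≈ 0.6266


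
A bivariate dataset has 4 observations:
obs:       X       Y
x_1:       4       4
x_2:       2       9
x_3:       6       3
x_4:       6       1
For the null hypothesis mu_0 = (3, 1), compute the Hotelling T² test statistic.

Step 1 — sample mean vector:
  mean(X) = (4 + 2 + 6 + 6) / 4 = 18/4 = 4.5
  mean(Y) = (4 + 9 + 3 + 1) / 4 = 17/4 = 4.25
  x̄ = (4.5, 4.25),  deviation x̄ - mu_0 = (4.5, 4.25) - (3, 1) = (1.5, 3.25).

Step 2 — sample covariance matrix, S[i,j] = (1/(n-1)) · Σ_k (x_{k,i} - mean_i) · (x_{k,j} - mean_j), divisor n-1 = 3:
  S[X,X] = ((-0.5)·(-0.5) + (-2.5)·(-2.5) + (1.5)·(1.5) + (1.5)·(1.5)) / 3 = 11/3 = 3.6667
  S[X,Y] = ((-0.5)·(-0.25) + (-2.5)·(4.75) + (1.5)·(-1.25) + (1.5)·(-3.25)) / 3 = -18.5/3 = -6.1667
  S[Y,Y] = ((-0.25)·(-0.25) + (4.75)·(4.75) + (-1.25)·(-1.25) + (-3.25)·(-3.25)) / 3 = 34.75/3 = 11.5833
  S = [[3.6667, -6.1667],
 [-6.1667, 11.5833]].

Step 3 — invert S. det(S) = 3.6667·11.5833 - (-6.1667)² = 4.4444.
  S^{-1} = (1/det) · [[d, -b], [-b, a]] = [[2.6062, 1.3875],
 [1.3875, 0.825]].

Step 4 — quadratic form (x̄ - mu_0)^T · S^{-1} · (x̄ - mu_0):
  S^{-1} · (x̄ - mu_0) = (8.4187, 4.7625),
  (x̄ - mu_0)^T · [...] = (1.5)·(8.4187) + (3.25)·(4.7625) = 28.1062.

Step 5 — scale by n: T² = 4 · 28.1062 = 112.425.

T² ≈ 112.425


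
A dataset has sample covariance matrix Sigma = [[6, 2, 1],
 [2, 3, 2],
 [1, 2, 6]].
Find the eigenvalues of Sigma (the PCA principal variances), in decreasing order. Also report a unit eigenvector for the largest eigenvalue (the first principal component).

Step 1 — characteristic polynomial p(λ) = det(λI - Sigma) = λ³ - tr·λ² + c_1·λ - det, where tr = trace, c_1 = sum of the principal 2×2 minors, det = det(Sigma):
  tr = 6 + 3 + 6 = 15,
  c_1 = (6·3 - (2)²) + (6·6 - (1)²) + (3·6 - (2)²) = 14 + 35 + 14 = 63,
  det = 6·(3·6 - (2)²) - (2)·((2)·6 - (2)·(1)) + (1)·((2)·(2) - 3·(1)) = 6·(14) - (2)·(10) + (1)·(1) = 65.
  So p(λ) = λ³ - 15λ² + 63λ - 65.
Step 2 — look for an integer root (rational root theorem: any rational root is an integer divisor of 65). Testing λ = 5:
  p(5) = 125 - 375 + 315 - 65 = 0  ✓
  Dividing out (λ - 5): p(λ) = (λ - 5)(λ² - 10λ + 13).
Step 3 — remaining eigenvalues from the quadratic λ² - 10λ + 13 = 0:
  Δ = 10² - 4·13 = 100 - 52 = 48,  λ = (10 ± √48)/2 = (10 ± 6.9282)/2 ≈ 8.4641 or 1.5359.
  Sorted: λ_1 = 8.4641,  λ_2 = 5,  λ_3 = 1.5359  (check: sum = 15 = tr ✓).

Step 4 — unit eigenvector for λ_1 ≈ 8.4641: v spans the null space of (Sigma - λ_1 I), whose rows are
  r_1 = (-2.4641, 2, 1),  r_2 = (2, -5.4641, 2),  r_3 = (1, 2, -2.4641).
  v is orthogonal to every row, so take v ∝ r_1 × r_2 = ((2)·(2) - (1)·(-5.4641), (1)·(2) - (-2.4641)·(2), (-2.4641)·(-5.4641) - (2)·(2)) ≈ (9.4641, 6.9282, 9.4641).
  Let u = (9.4641, 6.9282, 9.4641).
  ||u|| = √((9.4641)² + (6.9282)² + (9.4641)²) = √(227.1384) ≈ 15.0711,  v_1 = u/||u|| ≈ (0.628, 0.4597, 0.628) (||v_1|| = 1).

λ_1 = 8.4641,  λ_2 = 5,  λ_3 = 1.5359;  v_1 ≈ (0.628, 0.4597, 0.628)


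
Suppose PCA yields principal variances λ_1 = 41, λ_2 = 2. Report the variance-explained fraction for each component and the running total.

Step 1 — total variance = trace(Sigma) = Σ λ_i = 41 + 2 = 43.

Step 2 — fraction explained by component i = λ_i / Σ λ:
  PC1: 41/43 = 0.9535
  PC2: 2/43 = 0.0465

Step 3 — cumulative fraction after k components = (λ_1 + ... + λ_k) / Σ λ:
  k = 1: 41/43 = 0.9535
  k = 2: (41 + 2)/43 = 43/43 = 1

Summary (fraction, with percent):

explained: PC1 0.9535 (95.35%), PC2 0.0465 (4.65%);  cumulative: 0.9535, 1


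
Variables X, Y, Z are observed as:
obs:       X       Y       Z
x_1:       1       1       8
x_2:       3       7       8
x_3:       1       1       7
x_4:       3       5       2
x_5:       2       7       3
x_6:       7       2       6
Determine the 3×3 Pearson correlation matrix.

Step 1 — column means:
  mean(X) = (1 + 3 + 1 + 3 + 2 + 7) / 6 = 17/6 = 2.8333
  mean(Y) = (1 + 7 + 1 + 5 + 7 + 2) / 6 = 23/6 = 3.8333
  mean(Z) = (8 + 8 + 7 + 2 + 3 + 6) / 6 = 34/6 = 5.6667

Step 2 — sample variances and covariances s[i,j] = (1/(n-1)) · Σ_k (x_{k,i} - mean_i) · (x_{k,j} - mean_j), with n-1 = 5:
  s[X,X] = ((-1.8333)·(-1.8333) + (0.1667)·(0.1667) + (-1.8333)·(-1.8333) + (0.1667)·(0.1667) + (-0.8333)·(-0.8333) + (4.1667)·(4.1667)) / 5 = 24.8333/5 = 4.9667
  s[X,Y] = ((-1.8333)·(-2.8333) + (0.1667)·(3.1667) + (-1.8333)·(-2.8333) + (0.1667)·(1.1667) + (-0.8333)·(3.1667) + (4.1667)·(-1.8333)) / 5 = 0.8333/5 = 0.1667
  s[X,Z] = ((-1.8333)·(2.3333) + (0.1667)·(2.3333) + (-1.8333)·(1.3333) + (0.1667)·(-3.6667) + (-0.8333)·(-2.6667) + (4.1667)·(0.3333)) / 5 = -3.3333/5 = -0.6667
  s[Y,Y] = ((-2.8333)·(-2.8333) + (3.1667)·(3.1667) + (-2.8333)·(-2.8333) + (1.1667)·(1.1667) + (3.1667)·(3.1667) + (-1.8333)·(-1.8333)) / 5 = 40.8333/5 = 8.1667
  s[Y,Z] = ((-2.8333)·(2.3333) + (3.1667)·(2.3333) + (-2.8333)·(1.3333) + (1.1667)·(-3.6667) + (3.1667)·(-2.6667) + (-1.8333)·(0.3333)) / 5 = -16.3333/5 = -3.2667
  s[Z,Z] = ((2.3333)·(2.3333) + (2.3333)·(2.3333) + (1.3333)·(1.3333) + (-3.6667)·(-3.6667) + (-2.6667)·(-2.6667) + (0.3333)·(0.3333)) / 5 = 33.3333/5 = 6.6667
  Sample standard deviations s_i = √(s[i,i]):
  s(X) = √(4.9667) = 2.2286
  s(Y) = √(8.1667) = 2.8577
  s(Z) = √(6.6667) = 2.582

Step 3 — r_{ij} = s_{ij} / (s_i · s_j):
  r[X,X] = 1 (diagonal).
  r[X,Y] = 0.1667 / (2.2286 · 2.8577) = 0.1667 / 6.3688 = 0.0262
  r[X,Z] = -0.6667 / (2.2286 · 2.582) = -0.6667 / 5.7542 = -0.1159
  r[Y,Y] = 1 (diagonal).
  r[Y,Z] = -3.2667 / (2.8577 · 2.582) = -3.2667 / 7.3786 = -0.4427
  r[Z,Z] = 1 (diagonal).

R is symmetric with unit diagonal. Assembling:

R = [[1, 0.0262, -0.1159],
 [0.0262, 1, -0.4427],
 [-0.1159, -0.4427, 1]]


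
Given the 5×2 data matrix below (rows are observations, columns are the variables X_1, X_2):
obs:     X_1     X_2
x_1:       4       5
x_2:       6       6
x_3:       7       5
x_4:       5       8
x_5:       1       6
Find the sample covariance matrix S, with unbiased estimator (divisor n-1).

Step 1 — column means:
  mean(X_1) = (4 + 6 + 7 + 5 + 1) / 5 = 23/5 = 4.6
  mean(X_2) = (5 + 6 + 5 + 8 + 6) / 5 = 30/5 = 6

Step 2 — sample covariance S[i,j] = (1/(n-1)) · Σ_k (x_{k,i} - mean_i) · (x_{k,j} - mean_j), with n-1 = 4.
  S[X_1,X_1] = ((-0.6)·(-0.6) + (1.4)·(1.4) + (2.4)·(2.4) + (0.4)·(0.4) + (-3.6)·(-3.6)) / 4 = 21.2/4 = 5.3
  S[X_1,X_2] = ((-0.6)·(-1) + (1.4)·(0) + (2.4)·(-1) + (0.4)·(2) + (-3.6)·(0)) / 4 = -1/4 = -0.25
  S[X_2,X_2] = ((-1)·(-1) + (0)·(0) + (-1)·(-1) + (2)·(2) + (0)·(0)) / 4 = 6/4 = 1.5

S is symmetric (S[j,i] = S[i,j]). Assembling:

S = [[5.3, -0.25],
 [-0.25, 1.5]]
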